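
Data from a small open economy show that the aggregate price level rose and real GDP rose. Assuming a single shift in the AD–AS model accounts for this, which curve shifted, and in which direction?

P rose and Y rose. An AD shift moves P and Y in the same direction; an SRAS shift moves them in opposite directions.
Here P and Y moved in the same direction, so the AD curve shifted.
Since Y rose, AD shifted right.

AD shifted right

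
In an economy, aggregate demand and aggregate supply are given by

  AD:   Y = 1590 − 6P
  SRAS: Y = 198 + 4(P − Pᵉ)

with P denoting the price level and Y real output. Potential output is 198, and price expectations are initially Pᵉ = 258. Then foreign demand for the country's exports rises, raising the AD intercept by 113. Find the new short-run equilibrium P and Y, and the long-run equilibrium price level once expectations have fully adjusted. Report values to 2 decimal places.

AD shifts right: new AD is Y = 1703 − 6P. With Pᵉ = 258, SRAS is Y = 4P − 834.
Short run: 1703 − 6P = 4P − 834 gives 2537 = 10P, so P = 253.70 and Y = 1703 − 6P = 180.80.
Y = 180.80 is below potential 198; expectations adjust and SRAS shifts right until Y = 198.
Long run: on the new AD curve, 198 = 1703 − 6P gives P = 250.83.

Short run: P = 253.70, Y = 180.80. Long run: P = 250.83.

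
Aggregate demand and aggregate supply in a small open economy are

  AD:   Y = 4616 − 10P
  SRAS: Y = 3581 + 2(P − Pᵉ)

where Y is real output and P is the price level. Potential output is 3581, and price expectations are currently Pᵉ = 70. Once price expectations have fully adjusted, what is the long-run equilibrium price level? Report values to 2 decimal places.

Short run: with Pᵉ = 70, SRAS is Y = 3441 + 2P. Setting AD = SRAS gives 1175 = 12P, so P = 97.92 and Y = 4616 − 10P = 3636.83.
Output 3636.83 is above potential 3581, so over time expected prices rise and SRAS shifts left until Y returns to 3581.
Long run: Y = 3581 on the AD curve gives 3581 = 4616 − 10P, so P = 103.50.

Long-run P = 103.50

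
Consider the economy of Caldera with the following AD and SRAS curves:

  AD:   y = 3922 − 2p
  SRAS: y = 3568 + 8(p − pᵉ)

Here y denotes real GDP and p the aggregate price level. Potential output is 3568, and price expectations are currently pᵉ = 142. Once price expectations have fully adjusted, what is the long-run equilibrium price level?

Long-run p = 177

Short run: with pᵉ = 142, SRAS is y = 2432 + 8p. Setting AD = SRAS gives 1490 = 10p, so p = 149 and y = 3922 − 2·149 = 3624.
Output 3624 is above potential 3568, so over time expected prices rise and SRAS shifts left until y returns to 3568.
Long run: y = 3568 on the AD curve gives 3568 = 3922 − 2p, so p = 177.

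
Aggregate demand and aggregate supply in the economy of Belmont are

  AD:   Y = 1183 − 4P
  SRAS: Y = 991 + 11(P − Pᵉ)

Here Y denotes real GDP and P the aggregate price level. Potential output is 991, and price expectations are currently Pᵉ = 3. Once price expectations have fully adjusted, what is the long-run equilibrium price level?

Long-run P = 48

Short run: with Pᵉ = 3, SRAS is Y = 958 + 11P. Setting AD = SRAS gives 225 = 15P, so P = 15 and Y = 1183 − 4·15 = 1123.
Output 1123 is above potential 991, so over time expected prices rise and SRAS shifts left until Y returns to 991.
Long run: Y = 991 on the AD curve gives 991 = 1183 − 4P, so P = 48.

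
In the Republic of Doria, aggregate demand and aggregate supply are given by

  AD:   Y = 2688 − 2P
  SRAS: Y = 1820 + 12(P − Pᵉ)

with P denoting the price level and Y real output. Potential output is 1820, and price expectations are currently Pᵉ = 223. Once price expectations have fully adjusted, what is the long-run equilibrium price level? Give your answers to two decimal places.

Long-run P = 434.00

Short run: with Pᵉ = 223, SRAS is Y = 12P − 856. Setting AD = SRAS gives 3544 = 14P, so P = 253.14 and Y = 2688 − 2P = 2181.71.
Output 2181.71 is above potential 1820, so over time expected prices rise and SRAS shifts left until Y returns to 1820.
Long run: Y = 1820 on the AD curve gives 1820 = 2688 − 2P, so P = 434.00.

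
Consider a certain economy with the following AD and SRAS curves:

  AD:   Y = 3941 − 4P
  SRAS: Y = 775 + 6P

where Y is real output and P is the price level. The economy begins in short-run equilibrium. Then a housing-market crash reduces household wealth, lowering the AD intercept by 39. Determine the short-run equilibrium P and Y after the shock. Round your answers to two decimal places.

This is a negative demand shock: AD shifts left.
New AD: Y = 3902 − 4P.
Set AD = SRAS: 3902 − 4P = 775 + 6P, so 3127 = 10P and P = 312.70.
Substituting into AD, Y = 2651.20.

P = 312.70, Y = 2651.20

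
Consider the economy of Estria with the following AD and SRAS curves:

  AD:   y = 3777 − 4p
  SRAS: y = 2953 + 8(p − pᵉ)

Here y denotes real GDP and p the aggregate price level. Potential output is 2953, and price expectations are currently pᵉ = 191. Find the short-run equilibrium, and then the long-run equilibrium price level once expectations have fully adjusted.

Short run: p = 196, y = 2993. Long run: p = 206.

Short run: with pᵉ = 191, SRAS is y = 1425 + 8p. Setting AD = SRAS gives 2352 = 12p, so p = 196 and y = 3777 − 4·196 = 2993.
Output 2993 is above potential 2953, so over time expected prices rise and SRAS shifts left until y returns to 2953.
Long run: y = 2953 on the AD curve gives 2953 = 3777 − 4p, so p = 206.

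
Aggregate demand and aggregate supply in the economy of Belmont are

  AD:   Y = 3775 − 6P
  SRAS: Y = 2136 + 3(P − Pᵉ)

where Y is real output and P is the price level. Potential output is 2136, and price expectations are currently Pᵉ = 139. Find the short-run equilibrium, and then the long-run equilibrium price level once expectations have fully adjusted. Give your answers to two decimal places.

Short run: with Pᵉ = 139, SRAS is Y = 1719 + 3P. Setting AD = SRAS gives 2056 = 9P, so P = 228.44 and Y = 3775 − 6P = 2404.33.
Output 2404.33 is above potential 2136, so over time expected prices rise and SRAS shifts left until Y returns to 2136.
Long run: Y = 2136 on the AD curve gives 2136 = 3775 − 6P, so P = 273.17.

Short run: P = 228.44, Y = 2404.33. Long run: P = 273.17.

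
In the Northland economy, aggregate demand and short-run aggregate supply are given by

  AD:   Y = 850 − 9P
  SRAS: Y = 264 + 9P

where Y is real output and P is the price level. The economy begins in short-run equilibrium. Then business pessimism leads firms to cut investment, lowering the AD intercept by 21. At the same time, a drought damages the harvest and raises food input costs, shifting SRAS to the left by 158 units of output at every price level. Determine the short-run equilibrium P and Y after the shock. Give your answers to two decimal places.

After both shocks: AD is Y = 829 − 9P and SRAS is Y = 106 + 9P.
Setting them equal: 723 = 18P, so P = 40.17.
Substituting into AD, Y = 467.50.

P = 40.17, Y = 467.50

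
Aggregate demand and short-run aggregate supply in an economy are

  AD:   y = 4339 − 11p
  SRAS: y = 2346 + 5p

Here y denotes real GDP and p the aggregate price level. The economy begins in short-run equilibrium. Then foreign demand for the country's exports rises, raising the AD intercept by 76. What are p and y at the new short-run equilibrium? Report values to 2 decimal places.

This is a positive demand shock: AD shifts right.
New AD: y = 4415 − 11p.
Set AD = SRAS: 4415 − 11p = 2346 + 5p, so 2069 = 16p and p = 129.31.
Substituting into AD, y = 2992.56.

p = 129.31, y = 2992.56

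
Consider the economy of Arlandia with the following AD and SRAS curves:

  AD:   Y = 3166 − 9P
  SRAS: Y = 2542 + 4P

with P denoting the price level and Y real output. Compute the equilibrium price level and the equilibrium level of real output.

Set AD = SRAS: 3166 − 9P = 2542 + 4P, so 624 = 13P and P = 48.
Then Y = 3166 − 9·48 = 2734.

P = 48, Y = 2734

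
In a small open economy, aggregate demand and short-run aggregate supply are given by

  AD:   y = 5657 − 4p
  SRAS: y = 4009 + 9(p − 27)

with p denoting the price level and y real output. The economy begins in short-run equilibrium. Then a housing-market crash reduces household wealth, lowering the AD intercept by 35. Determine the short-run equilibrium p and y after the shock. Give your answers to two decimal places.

This is a negative demand shock: AD shifts left.
New AD: y = 5622 − 4p.
SRAS can be written y = 3766 + 9p.
Set AD = SRAS: 5622 − 4p = 3766 + 9p, so 1856 = 13p and p = 142.77.
Substituting into AD, y = 5050.92.

p = 142.77, y = 5050.92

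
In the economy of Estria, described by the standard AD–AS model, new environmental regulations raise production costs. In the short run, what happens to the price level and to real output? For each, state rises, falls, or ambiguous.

This is an adverse supply shock: SRAS shifts left.
Moving along the downward-sloping AD curve, P rises and Y falls.

Price level: rises; output: falls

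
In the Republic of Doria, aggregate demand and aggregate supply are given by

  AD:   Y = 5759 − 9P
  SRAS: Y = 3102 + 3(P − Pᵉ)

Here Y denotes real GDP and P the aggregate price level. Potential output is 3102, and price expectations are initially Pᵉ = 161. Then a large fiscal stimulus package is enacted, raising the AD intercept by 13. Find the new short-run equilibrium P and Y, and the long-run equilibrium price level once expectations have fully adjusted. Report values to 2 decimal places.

AD shifts right: new AD is Y = 5772 − 9P. With Pᵉ = 161, SRAS is Y = 2619 + 3P.
Short run: 5772 − 9P = 2619 + 3P gives 3153 = 12P, so P = 262.75 and Y = 5772 − 9P = 3407.25.
Y = 3407.25 is above potential 3102; expectations adjust and SRAS shifts left until Y = 3102.
Long run: on the new AD curve, 3102 = 5772 − 9P gives P = 296.67.

Short run: P = 262.75, Y = 3407.25. Long run: P = 296.67.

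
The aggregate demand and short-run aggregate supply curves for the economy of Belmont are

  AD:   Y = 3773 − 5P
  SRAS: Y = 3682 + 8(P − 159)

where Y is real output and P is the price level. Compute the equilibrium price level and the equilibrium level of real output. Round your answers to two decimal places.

Write SRAS as Y = 3682 + 8P − 1272 = 2410 + 8P.
Set AD = SRAS: 3773 − 5P = 2410 + 8P, so 1363 = 13P and P = 104.85.
Substituting into AD, Y = 3773 − 5P = 3248.77.

P = 104.85, Y = 3248.77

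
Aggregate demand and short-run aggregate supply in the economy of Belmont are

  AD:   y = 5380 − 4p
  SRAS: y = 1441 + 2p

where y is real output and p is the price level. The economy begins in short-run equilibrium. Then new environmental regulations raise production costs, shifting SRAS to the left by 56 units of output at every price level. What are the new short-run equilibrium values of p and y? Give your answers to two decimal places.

This is a negative supply shock: SRAS shifts left.
New SRAS: y = 1385 + 2p.
Set AD = SRAS: 5380 − 4p = 1385 + 2p, so 3995 = 6p and p = 665.83.
Substituting into AD, y = 2716.67.

p = 665.83, y = 2716.67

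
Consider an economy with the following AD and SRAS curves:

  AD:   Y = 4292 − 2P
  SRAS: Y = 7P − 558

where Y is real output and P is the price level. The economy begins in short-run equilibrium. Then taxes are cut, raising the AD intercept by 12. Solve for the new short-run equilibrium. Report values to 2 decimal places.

P = 540.22, Y = 3223.56

This is a positive demand shock: AD shifts right.
New AD: Y = 4304 − 2P.
Set AD = SRAS: 4304 − 2P = 7P − 558, so 4862 = 9P and P = 540.22.
Substituting into AD, Y = 3223.56.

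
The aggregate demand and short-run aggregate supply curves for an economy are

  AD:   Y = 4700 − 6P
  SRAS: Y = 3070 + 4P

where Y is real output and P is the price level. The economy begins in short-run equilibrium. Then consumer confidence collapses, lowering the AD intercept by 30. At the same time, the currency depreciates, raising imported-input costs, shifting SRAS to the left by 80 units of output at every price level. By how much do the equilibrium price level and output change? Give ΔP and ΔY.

ΔP = +5, ΔY = -60

After both shocks: AD is Y = 4670 − 6P and SRAS is Y = 2990 + 4P.
Setting them equal: 1680 = 10P, so P = 168.
Y = 4670 − 6·168 = 3662.
Initially P = 163, Y = 3722, so ΔP = +5 and ΔY = -60.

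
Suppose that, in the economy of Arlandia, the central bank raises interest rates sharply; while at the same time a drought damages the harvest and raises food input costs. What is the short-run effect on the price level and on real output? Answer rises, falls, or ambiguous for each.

Price level: ambiguous; output: falls

The first event is a negative demand shock: AD shifts left, which by itself pushes P down and Y down.
The second is an adverse supply shock: SRAS shifts left, which by itself pushes P up and Y down.
The two shocks push P in opposite directions, so the effect on P is ambiguous. Both shocks push Y down, so Y falls.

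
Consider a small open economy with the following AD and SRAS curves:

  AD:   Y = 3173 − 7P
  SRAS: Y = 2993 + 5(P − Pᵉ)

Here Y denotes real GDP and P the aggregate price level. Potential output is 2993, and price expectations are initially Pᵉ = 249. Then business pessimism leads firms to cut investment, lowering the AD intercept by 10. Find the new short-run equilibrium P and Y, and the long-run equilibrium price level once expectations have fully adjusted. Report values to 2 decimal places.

Short run: P = 117.92, Y = 2337.58. Long run: P = 24.29.

AD shifts left: new AD is Y = 3163 − 7P. With Pᵉ = 249, SRAS is Y = 1748 + 5P.
Short run: 3163 − 7P = 1748 + 5P gives 1415 = 12P, so P = 117.92 and Y = 3163 − 7P = 2337.58.
Y = 2337.58 is below potential 2993; expectations adjust and SRAS shifts right until Y = 2993.
Long run: on the new AD curve, 2993 = 3163 − 7P gives P = 24.29.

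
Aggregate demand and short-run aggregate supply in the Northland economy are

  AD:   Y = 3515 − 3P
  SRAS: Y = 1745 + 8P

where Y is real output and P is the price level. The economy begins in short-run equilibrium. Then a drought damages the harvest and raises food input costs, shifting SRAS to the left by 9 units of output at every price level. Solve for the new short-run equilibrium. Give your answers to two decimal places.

P = 161.73, Y = 3029.82

This is a negative supply shock: SRAS shifts left.
New SRAS: Y = 1736 + 8P.
Set AD = SRAS: 3515 − 3P = 1736 + 8P, so 1779 = 11P and P = 161.73.
Substituting into AD, Y = 3029.82.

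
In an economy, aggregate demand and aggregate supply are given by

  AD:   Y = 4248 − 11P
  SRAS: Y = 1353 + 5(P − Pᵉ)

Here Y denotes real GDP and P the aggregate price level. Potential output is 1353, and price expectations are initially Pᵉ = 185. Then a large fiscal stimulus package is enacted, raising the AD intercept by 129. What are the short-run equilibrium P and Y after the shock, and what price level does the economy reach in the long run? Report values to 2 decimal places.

Short run: P = 246.81, Y = 1662.06. Long run: P = 274.91.

AD shifts right: new AD is Y = 4377 − 11P. With Pᵉ = 185, SRAS is Y = 428 + 5P.
Short run: 4377 − 11P = 428 + 5P gives 3949 = 16P, so P = 246.81 and Y = 4377 − 11P = 1662.06.
Y = 1662.06 is above potential 1353; expectations adjust and SRAS shifts left until Y = 1353.
Long run: on the new AD curve, 1353 = 4377 − 11P gives P = 274.91.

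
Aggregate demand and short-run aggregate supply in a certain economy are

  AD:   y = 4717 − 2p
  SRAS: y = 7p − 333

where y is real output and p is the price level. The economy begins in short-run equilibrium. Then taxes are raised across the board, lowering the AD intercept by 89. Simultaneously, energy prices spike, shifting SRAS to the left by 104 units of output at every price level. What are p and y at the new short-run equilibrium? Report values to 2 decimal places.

After both shocks: AD is y = 4628 − 2p and SRAS is y = 7p − 437.
Setting them equal: 5065 = 9p, so p = 562.78.
Substituting into AD, y = 3502.44.

p = 562.78, y = 3502.44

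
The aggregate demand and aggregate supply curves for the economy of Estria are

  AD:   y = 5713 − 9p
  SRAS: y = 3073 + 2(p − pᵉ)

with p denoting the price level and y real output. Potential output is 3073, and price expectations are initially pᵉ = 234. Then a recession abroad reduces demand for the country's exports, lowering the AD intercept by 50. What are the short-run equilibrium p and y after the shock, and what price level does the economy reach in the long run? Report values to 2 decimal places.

Short run: p = 278.00, y = 3161.00. Long run: p = 287.78.

AD shifts left: new AD is y = 5663 − 9p. With pᵉ = 234, SRAS is y = 2605 + 2p.
Short run: 5663 − 9p = 2605 + 2p gives 3058 = 11p, so p = 278.00 and y = 5663 − 9p = 3161.00.
y = 3161.00 is above potential 3073; expectations adjust and SRAS shifts left until y = 3073.
Long run: on the new AD curve, 3073 = 5663 − 9p gives p = 287.78.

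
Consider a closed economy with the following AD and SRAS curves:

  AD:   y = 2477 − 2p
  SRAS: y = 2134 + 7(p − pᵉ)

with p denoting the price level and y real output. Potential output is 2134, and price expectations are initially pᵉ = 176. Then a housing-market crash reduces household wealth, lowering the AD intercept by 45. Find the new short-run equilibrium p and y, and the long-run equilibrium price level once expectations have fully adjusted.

AD shifts left: new AD is y = 2432 − 2p. With pᵉ = 176, SRAS is y = 902 + 7p.
Short run: 2432 − 2p = 902 + 7p gives 1530 = 9p, so p = 170 and y = 2432 − 2·170 = 2092.
y = 2092 is below potential 2134; expectations adjust and SRAS shifts right until y = 2134.
Long run: on the new AD curve, 2134 = 2432 − 2p gives p = 149.

Short run: p = 170, y = 2092. Long run: p = 149.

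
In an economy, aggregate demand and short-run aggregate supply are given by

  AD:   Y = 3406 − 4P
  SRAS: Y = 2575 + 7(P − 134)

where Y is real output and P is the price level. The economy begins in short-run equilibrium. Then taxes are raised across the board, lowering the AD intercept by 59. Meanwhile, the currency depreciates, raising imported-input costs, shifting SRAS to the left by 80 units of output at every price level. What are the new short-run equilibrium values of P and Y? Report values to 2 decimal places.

P = 162.73, Y = 2696.09

After both shocks: AD is Y = 3347 − 4P and SRAS is Y = 1557 + 7P.
Setting them equal: 1790 = 11P, so P = 162.73.
Substituting into AD, Y = 2696.09.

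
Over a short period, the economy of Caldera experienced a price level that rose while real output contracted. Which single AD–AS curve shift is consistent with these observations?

P rose and Y fell. An AD shift moves P and Y in the same direction; an SRAS shift moves them in opposite directions.
Here P and Y moved in opposite directions, so the SRAS curve shifted.
Since Y fell, SRAS shifted left.

SRAS shifted left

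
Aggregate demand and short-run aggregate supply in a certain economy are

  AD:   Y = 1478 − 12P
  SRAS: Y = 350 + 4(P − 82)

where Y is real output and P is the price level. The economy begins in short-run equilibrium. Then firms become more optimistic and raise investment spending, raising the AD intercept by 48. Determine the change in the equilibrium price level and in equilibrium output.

This is a positive demand shock: AD shifts right.
New AD: Y = 1526 − 12P.
SRAS can be written Y = 22 + 4P.
Set AD = SRAS: 1526 − 12P = 22 + 4P, so 1504 = 16P and P = 94.
Y = 1526 − 12·94 = 398.
Initially P = 91, Y = 386, so ΔP = +3 and ΔY = +12.

ΔP = +3, ΔY = +12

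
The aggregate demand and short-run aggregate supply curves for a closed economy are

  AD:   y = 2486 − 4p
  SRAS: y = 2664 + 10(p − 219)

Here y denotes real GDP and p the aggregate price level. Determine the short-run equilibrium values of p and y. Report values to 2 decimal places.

Write SRAS as y = 2664 + 10p − 2190 = 474 + 10p.
Set AD = SRAS: 2486 − 4p = 474 + 10p, so 2012 = 14p and p = 143.71.
Substituting into AD, y = 2486 − 4p = 1911.14.

p = 143.71, y = 1911.14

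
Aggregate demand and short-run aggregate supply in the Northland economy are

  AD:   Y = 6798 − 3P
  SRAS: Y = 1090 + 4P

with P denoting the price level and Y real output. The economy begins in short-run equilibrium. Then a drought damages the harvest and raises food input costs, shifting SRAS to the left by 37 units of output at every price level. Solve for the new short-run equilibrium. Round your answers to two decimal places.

P = 820.71, Y = 4335.86

This is a negative supply shock: SRAS shifts left.
New SRAS: Y = 1053 + 4P.
Set AD = SRAS: 6798 − 3P = 1053 + 4P, so 5745 = 7P and P = 820.71.
Substituting into AD, Y = 4335.86.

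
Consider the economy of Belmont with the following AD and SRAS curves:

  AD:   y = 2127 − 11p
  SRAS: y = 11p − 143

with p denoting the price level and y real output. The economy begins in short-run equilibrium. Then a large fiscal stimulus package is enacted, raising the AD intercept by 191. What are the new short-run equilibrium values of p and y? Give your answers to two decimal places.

This is a positive demand shock: AD shifts right.
New AD: y = 2318 − 11p.
Set AD = SRAS: 2318 − 11p = 11p − 143, so 2461 = 22p and p = 111.86.
Substituting into AD, y = 1087.50.

p = 111.86, y = 1087.50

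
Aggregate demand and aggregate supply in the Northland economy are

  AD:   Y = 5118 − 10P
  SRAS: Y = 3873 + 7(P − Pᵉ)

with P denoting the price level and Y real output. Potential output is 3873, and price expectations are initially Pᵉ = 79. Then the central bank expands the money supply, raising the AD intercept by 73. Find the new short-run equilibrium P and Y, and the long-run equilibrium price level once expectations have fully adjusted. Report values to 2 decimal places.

AD shifts right: new AD is Y = 5191 − 10P. With Pᵉ = 79, SRAS is Y = 3320 + 7P.
Short run: 5191 − 10P = 3320 + 7P gives 1871 = 17P, so P = 110.06 and Y = 5191 − 10P = 4090.41.
Y = 4090.41 is above potential 3873; expectations adjust and SRAS shifts left until Y = 3873.
Long run: on the new AD curve, 3873 = 5191 − 10P gives P = 131.80.

Short run: P = 110.06, Y = 4090.41. Long run: P = 131.80.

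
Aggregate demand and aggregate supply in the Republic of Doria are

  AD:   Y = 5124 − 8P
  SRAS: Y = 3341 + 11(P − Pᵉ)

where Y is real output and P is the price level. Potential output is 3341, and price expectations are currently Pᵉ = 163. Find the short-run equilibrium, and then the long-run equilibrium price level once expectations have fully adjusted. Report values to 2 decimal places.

Short run: P = 188.21, Y = 3618.32. Long run: P = 222.88.

Short run: with Pᵉ = 163, SRAS is Y = 1548 + 11P. Setting AD = SRAS gives 3576 = 19P, so P = 188.21 and Y = 5124 − 8P = 3618.32.
Output 3618.32 is above potential 3341, so over time expected prices rise and SRAS shifts left until Y returns to 3341.
Long run: Y = 3341 on the AD curve gives 3341 = 5124 − 8P, so P = 222.88.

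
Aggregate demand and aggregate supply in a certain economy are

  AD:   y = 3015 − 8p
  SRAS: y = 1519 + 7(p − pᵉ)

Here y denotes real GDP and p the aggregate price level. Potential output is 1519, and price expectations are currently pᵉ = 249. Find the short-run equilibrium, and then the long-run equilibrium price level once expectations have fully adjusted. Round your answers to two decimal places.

Short run: p = 215.93, y = 1287.53. Long run: p = 187.00.

Short run: with pᵉ = 249, SRAS is y = 7p − 224. Setting AD = SRAS gives 3239 = 15p, so p = 215.93 and y = 3015 − 8p = 1287.53.
Output 1287.53 is below potential 1519, so over time expected prices fall and SRAS shifts right until y returns to 1519.
Long run: y = 1519 on the AD curve gives 1519 = 3015 − 8p, so p = 187.00.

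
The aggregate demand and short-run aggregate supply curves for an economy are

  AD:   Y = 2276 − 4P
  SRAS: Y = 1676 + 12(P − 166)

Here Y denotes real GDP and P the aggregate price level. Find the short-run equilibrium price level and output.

Write SRAS as Y = 1676 + 12P − 1992 = 12P − 316.
Set AD = SRAS: 2276 − 4P = 12P − 316, so 2592 = 16P and P = 162.
Then Y = 2276 − 4·162 = 1628.

P = 162, Y = 1628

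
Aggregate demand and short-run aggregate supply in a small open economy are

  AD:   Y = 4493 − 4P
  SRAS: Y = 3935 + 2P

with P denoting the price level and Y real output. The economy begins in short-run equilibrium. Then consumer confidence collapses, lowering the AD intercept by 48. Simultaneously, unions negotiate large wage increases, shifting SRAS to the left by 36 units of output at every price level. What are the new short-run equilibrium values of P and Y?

After both shocks: AD is Y = 4445 − 4P and SRAS is Y = 3899 + 2P.
Setting them equal: 546 = 6P, so P = 91.
Y = 4445 − 4·91 = 4081.

P = 91, Y = 4081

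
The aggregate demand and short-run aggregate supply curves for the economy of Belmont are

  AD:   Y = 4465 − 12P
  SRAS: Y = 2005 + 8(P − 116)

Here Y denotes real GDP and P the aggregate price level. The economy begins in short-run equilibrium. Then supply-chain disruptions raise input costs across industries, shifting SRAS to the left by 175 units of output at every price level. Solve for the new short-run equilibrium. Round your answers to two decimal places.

P = 178.15, Y = 2327.20

This is a negative supply shock: SRAS shifts left.
New SRAS: Y = 902 + 8P.
Set AD = SRAS: 4465 − 12P = 902 + 8P, so 3563 = 20P and P = 178.15.
Substituting into AD, Y = 2327.20.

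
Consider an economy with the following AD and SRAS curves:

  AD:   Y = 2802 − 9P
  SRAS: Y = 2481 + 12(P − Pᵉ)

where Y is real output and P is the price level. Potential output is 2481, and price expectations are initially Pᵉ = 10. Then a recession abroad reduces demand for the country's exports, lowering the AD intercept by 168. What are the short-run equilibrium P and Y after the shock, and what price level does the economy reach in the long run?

AD shifts left: new AD is Y = 2634 − 9P. With Pᵉ = 10, SRAS is Y = 2361 + 12P.
Short run: 2634 − 9P = 2361 + 12P gives 273 = 21P, so P = 13 and Y = 2634 − 9·13 = 2517.
Y = 2517 is above potential 2481; expectations adjust and SRAS shifts left until Y = 2481.
Long run: on the new AD curve, 2481 = 2634 − 9P gives P = 17.

Short run: P = 13, Y = 2517. Long run: P = 17.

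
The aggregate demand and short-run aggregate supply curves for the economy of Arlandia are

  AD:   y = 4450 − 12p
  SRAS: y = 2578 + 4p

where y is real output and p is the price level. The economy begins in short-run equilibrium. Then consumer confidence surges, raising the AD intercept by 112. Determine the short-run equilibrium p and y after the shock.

This is a positive demand shock: AD shifts right.
New AD: y = 4562 − 12p.
Set AD = SRAS: 4562 − 12p = 2578 + 4p, so 1984 = 16p and p = 124.
y = 4562 − 12·124 = 3074.

p = 124, y = 3074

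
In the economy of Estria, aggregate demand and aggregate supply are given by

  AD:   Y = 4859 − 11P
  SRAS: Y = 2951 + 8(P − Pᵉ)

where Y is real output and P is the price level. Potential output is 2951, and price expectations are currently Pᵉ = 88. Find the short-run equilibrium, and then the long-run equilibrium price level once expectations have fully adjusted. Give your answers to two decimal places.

Short run: P = 137.47, Y = 3346.79. Long run: P = 173.45.

Short run: with Pᵉ = 88, SRAS is Y = 2247 + 8P. Setting AD = SRAS gives 2612 = 19P, so P = 137.47 and Y = 4859 − 11P = 3346.79.
Output 3346.79 is above potential 2951, so over time expected prices rise and SRAS shifts left until Y returns to 2951.
Long run: Y = 2951 on the AD curve gives 2951 = 4859 − 11P, so P = 173.45.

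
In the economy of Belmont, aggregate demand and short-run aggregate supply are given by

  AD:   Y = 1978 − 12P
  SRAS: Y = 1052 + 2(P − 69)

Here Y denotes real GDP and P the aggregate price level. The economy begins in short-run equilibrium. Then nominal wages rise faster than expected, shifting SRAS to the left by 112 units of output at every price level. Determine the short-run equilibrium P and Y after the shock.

This is a negative supply shock: SRAS shifts left.
New SRAS: Y = 802 + 2P.
Set AD = SRAS: 1978 − 12P = 802 + 2P, so 1176 = 14P and P = 84.
Y = 1978 − 12·84 = 970.

P = 84, Y = 970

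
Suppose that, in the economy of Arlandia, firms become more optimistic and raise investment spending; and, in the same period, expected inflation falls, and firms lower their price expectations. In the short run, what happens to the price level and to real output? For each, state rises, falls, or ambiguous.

The first event is a positive demand shock: AD shifts right, which by itself pushes P up and Y up.
The second is a favourable supply shock: SRAS shifts right, which by itself pushes P down and Y up.
The two shocks push P in opposite directions, so the effect on P is ambiguous. Both shocks push Y up, so Y rises.

Price level: ambiguous; output: rises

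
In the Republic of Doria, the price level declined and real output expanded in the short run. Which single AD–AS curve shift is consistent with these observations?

SRAS shifted right

P fell and Y rose. An AD shift moves P and Y in the same direction; an SRAS shift moves them in opposite directions.
Here P and Y moved in opposite directions, so the SRAS curve shifted.
Since Y rose, SRAS shifted right.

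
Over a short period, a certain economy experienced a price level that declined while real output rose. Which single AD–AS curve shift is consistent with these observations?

SRAS shifted right

P fell and Y rose. An AD shift moves P and Y in the same direction; an SRAS shift moves them in opposite directions.
Here P and Y moved in opposite directions, so the SRAS curve shifted.
Since Y rose, SRAS shifted right.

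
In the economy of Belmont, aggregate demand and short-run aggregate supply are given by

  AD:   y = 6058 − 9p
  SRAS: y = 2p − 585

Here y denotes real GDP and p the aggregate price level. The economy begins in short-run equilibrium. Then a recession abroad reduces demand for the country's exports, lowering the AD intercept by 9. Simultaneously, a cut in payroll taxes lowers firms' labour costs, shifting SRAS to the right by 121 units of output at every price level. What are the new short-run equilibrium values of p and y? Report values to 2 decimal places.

After both shocks: AD is y = 6049 − 9p and SRAS is y = 2p − 464.
Setting them equal: 6513 = 11p, so p = 592.09.
Substituting into AD, y = 720.18.

p = 592.09, y = 720.18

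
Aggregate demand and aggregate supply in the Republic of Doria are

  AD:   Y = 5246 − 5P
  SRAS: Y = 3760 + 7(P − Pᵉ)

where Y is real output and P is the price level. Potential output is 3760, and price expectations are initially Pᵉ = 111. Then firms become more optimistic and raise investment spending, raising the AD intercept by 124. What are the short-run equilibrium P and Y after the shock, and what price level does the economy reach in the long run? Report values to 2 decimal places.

AD shifts right: new AD is Y = 5370 − 5P. With Pᵉ = 111, SRAS is Y = 2983 + 7P.
Short run: 5370 − 5P = 2983 + 7P gives 2387 = 12P, so P = 198.92 and Y = 5370 − 5P = 4375.42.
Y = 4375.42 is above potential 3760; expectations adjust and SRAS shifts left until Y = 3760.
Long run: on the new AD curve, 3760 = 5370 − 5P gives P = 322.00.

Short run: P = 198.92, Y = 4375.42. Long run: P = 322.00.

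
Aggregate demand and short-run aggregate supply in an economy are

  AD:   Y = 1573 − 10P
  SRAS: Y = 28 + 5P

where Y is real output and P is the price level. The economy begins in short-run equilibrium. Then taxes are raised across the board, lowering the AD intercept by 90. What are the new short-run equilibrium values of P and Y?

This is a negative demand shock: AD shifts left.
New AD: Y = 1483 − 10P.
Set AD = SRAS: 1483 − 10P = 28 + 5P, so 1455 = 15P and P = 97.
Y = 1483 − 10·97 = 513.

P = 97, Y = 513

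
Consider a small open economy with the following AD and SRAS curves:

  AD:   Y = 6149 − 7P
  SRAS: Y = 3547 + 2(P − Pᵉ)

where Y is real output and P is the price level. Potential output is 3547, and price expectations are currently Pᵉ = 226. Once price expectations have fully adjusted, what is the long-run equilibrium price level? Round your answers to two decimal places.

Long-run P = 371.71

Short run: with Pᵉ = 226, SRAS is Y = 3095 + 2P. Setting AD = SRAS gives 3054 = 9P, so P = 339.33 and Y = 6149 − 7P = 3773.67.
Output 3773.67 is above potential 3547, so over time expected prices rise and SRAS shifts left until Y returns to 3547.
Long run: Y = 3547 on the AD curve gives 3547 = 6149 − 7P, so P = 371.71.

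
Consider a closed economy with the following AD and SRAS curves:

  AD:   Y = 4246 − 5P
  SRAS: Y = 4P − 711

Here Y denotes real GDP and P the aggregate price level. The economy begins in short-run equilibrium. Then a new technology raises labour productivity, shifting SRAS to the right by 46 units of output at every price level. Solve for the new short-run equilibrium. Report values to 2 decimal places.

This is a positive supply shock: SRAS shifts right.
New SRAS: Y = 4P − 665.
Set AD = SRAS: 4246 − 5P = 4P − 665, so 4911 = 9P and P = 545.67.
Substituting into AD, Y = 1517.67.

P = 545.67, Y = 1517.67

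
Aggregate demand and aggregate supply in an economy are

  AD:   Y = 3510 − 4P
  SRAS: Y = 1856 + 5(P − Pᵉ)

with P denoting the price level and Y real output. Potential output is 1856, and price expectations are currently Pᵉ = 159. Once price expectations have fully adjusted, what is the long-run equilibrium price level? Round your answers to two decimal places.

Long-run P = 413.50

Short run: with Pᵉ = 159, SRAS is Y = 1061 + 5P. Setting AD = SRAS gives 2449 = 9P, so P = 272.11 and Y = 3510 − 4P = 2421.56.
Output 2421.56 is above potential 1856, so over time expected prices rise and SRAS shifts left until Y returns to 1856.
Long run: Y = 1856 on the AD curve gives 1856 = 3510 − 4P, so P = 413.50.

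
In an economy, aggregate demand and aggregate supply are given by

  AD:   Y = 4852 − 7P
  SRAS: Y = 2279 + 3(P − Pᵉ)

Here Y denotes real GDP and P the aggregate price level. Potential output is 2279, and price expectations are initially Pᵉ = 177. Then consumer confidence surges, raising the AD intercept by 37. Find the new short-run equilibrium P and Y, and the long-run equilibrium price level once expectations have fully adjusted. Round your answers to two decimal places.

Short run: P = 314.10, Y = 2690.30. Long run: P = 372.86.

AD shifts right: new AD is Y = 4889 − 7P. With Pᵉ = 177, SRAS is Y = 1748 + 3P.
Short run: 4889 − 7P = 1748 + 3P gives 3141 = 10P, so P = 314.10 and Y = 4889 − 7P = 2690.30.
Y = 2690.30 is above potential 2279; expectations adjust and SRAS shifts left until Y = 2279.
Long run: on the new AD curve, 2279 = 4889 − 7P gives P = 372.86.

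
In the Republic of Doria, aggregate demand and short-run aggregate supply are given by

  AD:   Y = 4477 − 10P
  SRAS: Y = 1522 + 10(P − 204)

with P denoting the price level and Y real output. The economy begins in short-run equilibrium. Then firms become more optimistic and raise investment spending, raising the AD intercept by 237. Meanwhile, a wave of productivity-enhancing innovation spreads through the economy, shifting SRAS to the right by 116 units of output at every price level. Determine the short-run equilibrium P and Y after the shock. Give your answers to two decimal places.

After both shocks: AD is Y = 4714 − 10P and SRAS is Y = 10P − 402.
Setting them equal: 5116 = 20P, so P = 255.80.
Substituting into AD, Y = 2156.00.

P = 255.80, Y = 2156.00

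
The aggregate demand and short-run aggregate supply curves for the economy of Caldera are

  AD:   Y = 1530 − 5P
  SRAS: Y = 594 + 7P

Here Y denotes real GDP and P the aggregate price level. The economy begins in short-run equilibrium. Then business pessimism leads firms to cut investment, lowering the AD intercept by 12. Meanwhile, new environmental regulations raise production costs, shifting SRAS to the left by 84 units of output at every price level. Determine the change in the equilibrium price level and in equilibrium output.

After both shocks: AD is Y = 1518 − 5P and SRAS is Y = 510 + 7P.
Setting them equal: 1008 = 12P, so P = 84.
Y = 1518 − 5·84 = 1098.
Initially P = 78, Y = 1140, so ΔP = +6 and ΔY = -42.

ΔP = +6, ΔY = -42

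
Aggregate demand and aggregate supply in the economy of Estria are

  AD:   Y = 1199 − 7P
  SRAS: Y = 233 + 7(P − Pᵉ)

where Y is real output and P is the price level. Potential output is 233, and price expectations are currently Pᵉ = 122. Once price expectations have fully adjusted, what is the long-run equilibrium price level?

Short run: with Pᵉ = 122, SRAS is Y = 7P − 621. Setting AD = SRAS gives 1820 = 14P, so P = 130 and Y = 1199 − 7·130 = 289.
Output 289 is above potential 233, so over time expected prices rise and SRAS shifts left until Y returns to 233.
Long run: Y = 233 on the AD curve gives 233 = 1199 − 7P, so P = 138.

Long-run P = 138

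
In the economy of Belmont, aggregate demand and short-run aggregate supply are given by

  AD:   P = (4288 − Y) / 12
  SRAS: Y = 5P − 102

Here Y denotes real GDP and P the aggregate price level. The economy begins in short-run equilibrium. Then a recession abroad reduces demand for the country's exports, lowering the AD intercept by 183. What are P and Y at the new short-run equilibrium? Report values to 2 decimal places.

This is a negative demand shock: AD shifts left.
New AD: Y = 4105 − 12P.
Set AD = SRAS: 4105 − 12P = 5P − 102, so 4207 = 17P and P = 247.47.
Substituting into AD, Y = 1135.35.

P = 247.47, Y = 1135.35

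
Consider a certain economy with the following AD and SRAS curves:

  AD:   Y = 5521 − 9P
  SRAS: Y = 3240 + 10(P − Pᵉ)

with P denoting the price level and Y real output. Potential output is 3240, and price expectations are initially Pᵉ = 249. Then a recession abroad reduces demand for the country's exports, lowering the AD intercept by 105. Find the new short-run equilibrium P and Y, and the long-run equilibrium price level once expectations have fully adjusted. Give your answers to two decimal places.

Short run: P = 245.58, Y = 3205.79. Long run: P = 241.78.

AD shifts left: new AD is Y = 5416 − 9P. With Pᵉ = 249, SRAS is Y = 750 + 10P.
Short run: 5416 − 9P = 750 + 10P gives 4666 = 19P, so P = 245.58 and Y = 5416 − 9P = 3205.79.
Y = 3205.79 is below potential 3240; expectations adjust and SRAS shifts right until Y = 3240.
Long run: on the new AD curve, 3240 = 5416 − 9P gives P = 241.78.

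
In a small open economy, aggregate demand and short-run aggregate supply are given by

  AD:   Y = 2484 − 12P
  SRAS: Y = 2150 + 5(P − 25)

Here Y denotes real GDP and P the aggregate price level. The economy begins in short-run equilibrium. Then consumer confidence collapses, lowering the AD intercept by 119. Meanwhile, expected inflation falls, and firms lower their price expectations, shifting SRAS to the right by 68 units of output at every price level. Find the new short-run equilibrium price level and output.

P = 16, Y = 2173

After both shocks: AD is Y = 2365 − 12P and SRAS is Y = 2093 + 5P.
Setting them equal: 272 = 17P, so P = 16.
Y = 2365 − 12·16 = 2173.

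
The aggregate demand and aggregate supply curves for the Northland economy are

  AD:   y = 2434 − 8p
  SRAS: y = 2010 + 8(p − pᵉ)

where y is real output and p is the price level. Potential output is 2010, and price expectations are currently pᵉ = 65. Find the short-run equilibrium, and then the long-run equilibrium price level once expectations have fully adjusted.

Short run: with pᵉ = 65, SRAS is y = 1490 + 8p. Setting AD = SRAS gives 944 = 16p, so p = 59 and y = 2434 − 8·59 = 1962.
Output 1962 is below potential 2010, so over time expected prices fall and SRAS shifts right until y returns to 2010.
Long run: y = 2010 on the AD curve gives 2010 = 2434 − 8p, so p = 53.

Short run: p = 59, y = 1962. Long run: p = 53.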